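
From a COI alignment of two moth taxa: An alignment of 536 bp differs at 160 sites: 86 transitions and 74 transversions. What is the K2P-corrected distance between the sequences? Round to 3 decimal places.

0.388

P = 86/536 ≈ 0.160448 and Q = 74/536 ≈ 0.13806.
Under the Kimura two-parameter model, d = −½ ln(1 − 2P − Q) − ¼ ln(1 − 2Q).
1 − 2P − Q = 0.541044, giving −½ ln(0.541044) = 0.307127.
1 − 2Q = 0.72388, giving −¼ ln(0.72388) = 0.080782.
d = 0.307127 + 0.080782 = 0.387909.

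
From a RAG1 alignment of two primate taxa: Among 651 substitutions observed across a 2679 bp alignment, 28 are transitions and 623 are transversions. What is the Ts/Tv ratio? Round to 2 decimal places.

0.04

R = 28/623 = 0.044943… ≈ 0.04 (to 2 d.p.).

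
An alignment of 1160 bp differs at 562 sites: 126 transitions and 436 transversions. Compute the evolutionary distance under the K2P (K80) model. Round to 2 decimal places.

0.80

P = 126/1160 ≈ 0.108621 and Q = 436/1160 ≈ 0.375862.
Under the Kimura two-parameter model, d = −½ ln(1 − 2P − Q) − ¼ ln(1 − 2Q).
1 − 2P − Q = 0.406896, giving −½ ln(0.406896) = 0.449599.
1 − 2Q = 0.248276, giving −¼ ln(0.248276) = 0.348304.
d = 0.449599 + 0.348304 = 0.797903.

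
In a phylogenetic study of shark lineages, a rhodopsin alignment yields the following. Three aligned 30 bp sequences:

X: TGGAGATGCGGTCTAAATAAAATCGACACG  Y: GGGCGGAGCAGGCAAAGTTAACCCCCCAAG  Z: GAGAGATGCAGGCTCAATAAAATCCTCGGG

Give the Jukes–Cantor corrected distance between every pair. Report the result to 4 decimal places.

X–Y: 14/30 sites differ → p ≈ 0.466667, d = −0.75 ln(1 − 0.622223) = 0.730088 ≈ 0.7301.
X–Z: 9/30 sites differ → p = 0.3, d = −0.75 ln(1 − 0.4) = 0.383119 ≈ 0.3831.
Y–Z: 13/30 sites differ → p ≈ 0.433333, d = −0.75 ln(1 − 0.577777) = 0.646666 ≈ 0.6467.

d(X,Y) = 0.7301, d(X,Z) = 0.3831, d(Y,Z) = 0.6467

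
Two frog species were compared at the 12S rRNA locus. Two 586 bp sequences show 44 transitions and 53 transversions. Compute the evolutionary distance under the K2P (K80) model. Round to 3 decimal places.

P = 44/586 ≈ 0.075085 and Q = 53/586 ≈ 0.090444.
Under the Kimura two-parameter model, d = −½ ln(1 − 2P − Q) − ¼ ln(1 − 2Q).
1 − 2P − Q = 0.759386, giving −½ ln(0.759386) = 0.137623.
1 − 2Q = 0.819112, giving −¼ ln(0.819112) = 0.049884.
d = 0.137623 + 0.049884 = 0.187507.

0.188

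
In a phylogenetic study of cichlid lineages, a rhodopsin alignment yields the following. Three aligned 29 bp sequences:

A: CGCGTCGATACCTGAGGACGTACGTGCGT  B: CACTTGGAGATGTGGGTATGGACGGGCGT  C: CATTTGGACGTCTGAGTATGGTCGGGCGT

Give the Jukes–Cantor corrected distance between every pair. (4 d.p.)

d(A,B) = 0.5285, d(A,C) = 0.6018, d(B,C) = 0.2421

A–B: 11/29 sites differ → p ≈ 0.37931, d = −0.75 ln(1 − 0.505747) = 0.528531 ≈ 0.5285.
A–C: 12/29 sites differ → p ≈ 0.413793, d = −0.75 ln(1 − 0.551724) = 0.601760 ≈ 0.6018.
B–C: 6/29 sites differ → p ≈ 0.206897, d = −0.75 ln(1 − 0.275863) = 0.242081 ≈ 0.2421.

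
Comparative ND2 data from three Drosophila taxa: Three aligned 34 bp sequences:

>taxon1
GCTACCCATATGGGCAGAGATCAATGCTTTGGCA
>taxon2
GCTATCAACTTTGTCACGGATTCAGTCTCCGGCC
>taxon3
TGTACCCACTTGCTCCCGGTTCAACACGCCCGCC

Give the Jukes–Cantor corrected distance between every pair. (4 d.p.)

d(taxon1,taxon2) = 0.6655, d(taxon1,taxon3) = 0.8240, d(taxon2,taxon3) = 0.5972

taxon1–taxon2: 15/34 sites differ → p ≈ 0.441176, d = −0.75 ln(1 − 0.588235) = 0.665477 ≈ 0.6655.
taxon1–taxon3: 17/34 sites differ → p = 0.5, d = −0.75 ln(1 − 0.666667) = 0.823960 ≈ 0.8240.
taxon2–taxon3: 14/34 sites differ → p ≈ 0.411765, d = −0.75 ln(1 − 0.54902) = 0.597249 ≈ 0.5972.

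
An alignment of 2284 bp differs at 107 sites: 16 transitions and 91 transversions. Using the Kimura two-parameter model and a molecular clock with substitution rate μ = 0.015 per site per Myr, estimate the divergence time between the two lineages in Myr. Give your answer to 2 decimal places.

1.61

P = 16/2284 ≈ 0.007005 and Q = 91/2284 ≈ 0.039842.
Under the Kimura two-parameter model, d = −½ ln(1 − 2P − Q) − ¼ ln(1 − 2Q).
1 − 2P − Q = 0.946148, giving −½ ln(0.946148) = 0.027678.
1 − 2Q = 0.920316, giving −¼ ln(0.920316) = 0.020760.
d = 0.027678 + 0.020760 = 0.048438.
Under a molecular clock d = 2μt, so t = d/(2μ) = 0.048438 / (2 × 0.015) = 1.61 Myr.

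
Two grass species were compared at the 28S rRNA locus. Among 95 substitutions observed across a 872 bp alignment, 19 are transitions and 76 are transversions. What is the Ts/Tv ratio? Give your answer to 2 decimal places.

R = 19/76 = 0.25.

0.25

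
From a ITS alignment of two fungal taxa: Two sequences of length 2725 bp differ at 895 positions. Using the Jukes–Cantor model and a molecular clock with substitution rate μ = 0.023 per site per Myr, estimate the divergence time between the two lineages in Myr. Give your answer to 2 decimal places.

9.39

p = 895/2725 ≈ 0.32844.
d = −(3/4) ln(1 − 4p/3) = −0.75 ln(1 − 0.43792) = −0.75 ln(0.56208)
  = −0.75 × (-0.576111) = 0.432083 substitutions/site.
Under a molecular clock d = 2μt, so t = d/(2μ) = 0.432083 / (2 × 0.023) = 9.39 Myr.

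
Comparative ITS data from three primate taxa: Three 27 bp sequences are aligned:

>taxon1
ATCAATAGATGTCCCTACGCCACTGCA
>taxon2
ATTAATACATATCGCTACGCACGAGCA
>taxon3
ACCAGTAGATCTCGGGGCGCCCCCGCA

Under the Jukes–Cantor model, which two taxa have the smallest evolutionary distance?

taxon1 and taxon2

taxon1–taxon2: 8/27 differ, p = 0.296, d = 0.377.
taxon1–taxon3: 9/27 differ, p = 0.333, d = 0.441.
taxon2–taxon3: 11/27 differ, p = 0.407, d = 0.588.
The smallest distance is between taxon1 and taxon2.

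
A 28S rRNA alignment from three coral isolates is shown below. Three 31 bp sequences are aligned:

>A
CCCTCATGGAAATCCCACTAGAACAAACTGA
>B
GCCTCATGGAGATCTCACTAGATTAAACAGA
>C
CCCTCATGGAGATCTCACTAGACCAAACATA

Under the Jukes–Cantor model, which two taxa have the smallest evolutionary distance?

A–B: 6/31 differ, p = 0.194, d = 0.224.
A–C: 5/31 differ, p = 0.161, d = 0.182.
B–C: 4/31 differ, p = 0.129, d = 0.142.
The smallest distance is between B and C.

B and C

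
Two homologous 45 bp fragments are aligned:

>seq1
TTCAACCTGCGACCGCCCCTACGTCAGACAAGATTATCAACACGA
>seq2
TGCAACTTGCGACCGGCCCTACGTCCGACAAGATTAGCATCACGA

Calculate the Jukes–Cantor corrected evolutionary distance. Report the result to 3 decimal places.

0.147

The sequences differ at 6 of 45 sites (2, 7, 16, 26, 37, 40), so p = 6/45 ≈ 0.133333.
d = −(3/4) ln(1 − 4p/3) = −0.75 ln(1 − 0.177777) = −0.75 ln(0.822223)
  = −0.75 × (-0.195744) = 0.146808 substitutions/site.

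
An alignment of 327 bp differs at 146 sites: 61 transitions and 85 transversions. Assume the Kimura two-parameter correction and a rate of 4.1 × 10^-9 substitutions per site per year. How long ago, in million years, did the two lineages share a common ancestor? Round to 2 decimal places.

P = 61/327 ≈ 0.186544 and Q = 85/327 ≈ 0.259939.
Under the Kimura two-parameter model, d = −½ ln(1 − 2P − Q) − ¼ ln(1 − 2Q).
1 − 2P − Q = 0.366973, giving −½ ln(0.366973) = 0.501234.
1 − 2Q = 0.480122, giving −¼ ln(0.480122) = 0.183429.
d = 0.501234 + 0.183429 = 0.684663.
Under a molecular clock d = 2μt, so t = d/(2μ) = 0.684663 / (2 × 4.1 × 10^-9) = 83.50 million years.

83.50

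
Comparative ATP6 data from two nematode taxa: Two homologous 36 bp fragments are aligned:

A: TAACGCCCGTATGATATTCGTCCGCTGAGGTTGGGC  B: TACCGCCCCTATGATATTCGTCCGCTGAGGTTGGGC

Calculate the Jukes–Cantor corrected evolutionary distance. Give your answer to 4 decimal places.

0.0577

The sequences differ at 2 of 36 sites (3, 9), so p = 2/36 ≈ 0.055556.
d = −(3/4) ln(1 − 4p/3) = −0.75 ln(1 − 0.074075) = −0.75 ln(0.925925)
  = −0.75 × (-0.076962) = 0.057722 substitutions/site.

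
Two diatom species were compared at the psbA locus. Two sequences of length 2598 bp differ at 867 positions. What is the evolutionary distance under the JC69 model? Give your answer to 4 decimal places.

0.4415

p = 867/2598 ≈ 0.333718.
d = −(3/4) ln(1 − 4p/3) = −0.75 ln(1 − 0.444957) = −0.75 ln(0.555043)
  = −0.75 × (-0.588710) = 0.441533 substitutions/site.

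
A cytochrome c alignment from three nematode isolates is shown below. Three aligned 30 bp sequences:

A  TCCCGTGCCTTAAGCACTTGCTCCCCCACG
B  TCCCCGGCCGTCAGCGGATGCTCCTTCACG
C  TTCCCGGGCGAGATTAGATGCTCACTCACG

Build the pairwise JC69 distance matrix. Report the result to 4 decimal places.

A–B: 9/30 sites differ → p = 0.3, d = −0.75 ln(1 − 0.4) = 0.383119 ≈ 0.3831.
A–C: 13/30 sites differ → p ≈ 0.433333, d = −0.75 ln(1 − 0.577777) = 0.646666 ≈ 0.6467.
B–C: 9/30 sites differ → p = 0.3, d = −0.75 ln(1 − 0.4) = 0.383119 ≈ 0.3831.

d(A,B) = 0.3831, d(A,C) = 0.6467, d(B,C) = 0.3831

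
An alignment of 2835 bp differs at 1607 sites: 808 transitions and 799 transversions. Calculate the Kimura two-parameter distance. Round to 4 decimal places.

P = 808/2835 ≈ 0.285009 and Q = 799/2835 ≈ 0.281834.
Under the Kimura two-parameter model, d = −½ ln(1 − 2P − Q) − ¼ ln(1 − 2Q).
1 − 2P − Q = 0.148148, giving −½ ln(0.148148) = 0.954772.
1 − 2Q = 0.436332, giving −¼ ln(0.436332) = 0.207338.
d = 0.954772 + 0.207338 = 1.162110.

1.1621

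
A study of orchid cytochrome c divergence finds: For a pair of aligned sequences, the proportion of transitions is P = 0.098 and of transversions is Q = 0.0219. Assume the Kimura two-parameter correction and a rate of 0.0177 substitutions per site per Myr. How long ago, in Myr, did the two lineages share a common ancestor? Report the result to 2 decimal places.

3.79

Under the Kimura two-parameter model, d = −½ ln(1 − 2P − Q) − ¼ ln(1 − 2Q).
1 − 2P − Q = 0.7821, giving −½ ln(0.7821) = 0.122886.
1 − 2Q = 0.9562, giving −¼ ln(0.9562) = 0.011197.
d = 0.122886 + 0.011197 = 0.134083.
Under a molecular clock d = 2μt, so t = d/(2μ) = 0.134083 / (2 × 0.0177) = 3.79 Myr.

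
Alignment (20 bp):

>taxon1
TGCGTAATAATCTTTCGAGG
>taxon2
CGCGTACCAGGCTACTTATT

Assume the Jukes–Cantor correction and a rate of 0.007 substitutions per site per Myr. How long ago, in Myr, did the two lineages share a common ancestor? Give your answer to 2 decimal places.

70.81

The sequences differ at 11 of 20 sites, so p = 11/20 = 0.55.
d = −(3/4) ln(1 − 4p/3) = −0.75 ln(1 − 0.733333) = −0.75 ln(0.266667)
  = −0.75 × (-1.321755) = 0.991316 substitutions/site.
Under a molecular clock d = 2μt, so t = d/(2μ) = 0.991316 / (2 × 0.007) = 70.81 Myr.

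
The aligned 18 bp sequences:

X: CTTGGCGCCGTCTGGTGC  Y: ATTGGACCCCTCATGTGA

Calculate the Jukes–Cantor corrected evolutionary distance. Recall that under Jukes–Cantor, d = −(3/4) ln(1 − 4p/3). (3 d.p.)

The sequences differ at 7 of 18 sites (1, 6, 7, 10, 13, 14, 18), so p = 7/18 ≈ 0.388889.
d = −(3/4) ln(1 − 4p/3) = −0.75 ln(1 − 0.518519) = −0.75 ln(0.481481)
  = −0.75 × (-0.730889) = 0.548167 substitutions/site.

0.548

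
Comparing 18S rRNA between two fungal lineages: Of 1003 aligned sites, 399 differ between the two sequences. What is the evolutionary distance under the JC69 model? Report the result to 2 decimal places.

p = 399/1003 ≈ 0.397807.
d = −(3/4) ln(1 − 4p/3) = −0.75 ln(1 − 0.530409) = −0.75 ln(0.469591)
  = −0.75 × (-0.755893) = 0.566920 substitutions/site.

0.57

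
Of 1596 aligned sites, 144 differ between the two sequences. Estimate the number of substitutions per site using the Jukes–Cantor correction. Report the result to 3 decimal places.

0.096

p = 144/1596 ≈ 0.090226.
d = −(3/4) ln(1 − 4p/3) = −0.75 ln(1 − 0.120301) = −0.75 ln(0.879699)
  = −0.75 × (-0.128175) = 0.096131 substitutions/site.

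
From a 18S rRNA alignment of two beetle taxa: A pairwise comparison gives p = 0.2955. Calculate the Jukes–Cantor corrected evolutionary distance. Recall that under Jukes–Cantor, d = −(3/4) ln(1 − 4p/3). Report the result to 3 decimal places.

0.376

d = −(3/4) ln(1 − 4p/3) = −0.75 ln(1 − 0.394) = −0.75 ln(0.606)
  = −0.75 × (-0.500875) = 0.375656 substitutions/site.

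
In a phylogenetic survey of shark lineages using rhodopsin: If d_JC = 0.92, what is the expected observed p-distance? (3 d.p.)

p = (3/4)(1 − e^(−4d/3)) = 0.75 × (1 − e^(-1.226667)) = 0.75 × (1 − 0.293268) = 0.530049.

0.530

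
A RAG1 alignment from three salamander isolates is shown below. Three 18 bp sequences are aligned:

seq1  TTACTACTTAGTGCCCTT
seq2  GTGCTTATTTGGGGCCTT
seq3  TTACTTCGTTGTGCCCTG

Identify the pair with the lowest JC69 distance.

seq1 and seq3

seq1–seq2: 7/18 differ, p = 0.389, d = 0.548.
seq1–seq3: 4/18 differ, p = 0.222, d = 0.264.
seq2–seq3: 7/18 differ, p = 0.389, d = 0.548.
The smallest distance is between seq1 and seq3.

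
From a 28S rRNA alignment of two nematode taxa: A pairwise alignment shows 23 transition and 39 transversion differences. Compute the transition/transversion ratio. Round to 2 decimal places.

R = 23/39 = 0.589743… ≈ 0.59 (to 2 d.p.).

0.59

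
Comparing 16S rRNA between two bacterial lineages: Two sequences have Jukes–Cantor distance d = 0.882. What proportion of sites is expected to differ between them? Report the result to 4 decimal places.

p = (3/4)(1 − e^(−4d/3)) = 0.75 × (1 − e^(-1.176)) = 0.75 × (1 − 0.308510) = 0.518618.

0.5186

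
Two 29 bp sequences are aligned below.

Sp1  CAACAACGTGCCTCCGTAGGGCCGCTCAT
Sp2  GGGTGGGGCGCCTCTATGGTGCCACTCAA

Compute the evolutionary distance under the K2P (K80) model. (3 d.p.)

Of 29 sites, 10 differences are transitions and 4 are transversions, so P = 10/29 ≈ 0.344828 and Q = 4/29 ≈ 0.137931.
Under the Kimura two-parameter model, d = −½ ln(1 − 2P − Q) − ¼ ln(1 − 2Q).
1 − 2P − Q = 0.172413, giving −½ ln(0.172413) = 0.878931.
1 − 2Q = 0.724138, giving −¼ ln(0.724138) = 0.080693.
d = 0.878931 + 0.080693 = 0.959624.

0.960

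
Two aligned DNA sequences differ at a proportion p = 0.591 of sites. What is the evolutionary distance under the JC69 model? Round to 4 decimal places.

1.1634

d = −(3/4) ln(1 − 4p/3) = −0.75 ln(1 − 0.788) = −0.75 ln(0.212)
  = −0.75 × (-1.551169) = 1.163377 substitutions/site.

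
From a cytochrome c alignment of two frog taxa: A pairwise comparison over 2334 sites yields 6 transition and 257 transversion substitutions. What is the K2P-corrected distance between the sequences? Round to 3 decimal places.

0.123

P = 6/2334 ≈ 0.002571 and Q = 257/2334 ≈ 0.110111.
Under the Kimura two-parameter model, d = −½ ln(1 − 2P − Q) − ¼ ln(1 − 2Q).
1 − 2P − Q = 0.884747, giving −½ ln(0.884747) = 0.061227.
1 − 2Q = 0.779778, giving −¼ ln(0.779778) = 0.062187.
d = 0.061227 + 0.062187 = 0.123414.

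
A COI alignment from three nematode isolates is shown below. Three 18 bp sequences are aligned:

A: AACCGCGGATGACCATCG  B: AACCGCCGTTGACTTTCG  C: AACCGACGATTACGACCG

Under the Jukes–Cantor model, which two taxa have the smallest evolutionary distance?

A and B

A–B: 4/18 differ, p = 0.222, d = 0.264.
A–C: 5/18 differ, p = 0.278, d = 0.347.
B–C: 6/18 differ, p = 0.333, d = 0.441.
The smallest distance is between A and B.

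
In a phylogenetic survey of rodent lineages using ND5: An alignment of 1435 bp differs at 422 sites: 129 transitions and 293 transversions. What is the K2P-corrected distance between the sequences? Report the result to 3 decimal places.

P = 129/1435 ≈ 0.089895 and Q = 293/1435 ≈ 0.204181.
Under the Kimura two-parameter model, d = −½ ln(1 − 2P − Q) − ¼ ln(1 − 2Q).
1 − 2P − Q = 0.616029, giving −½ ln(0.616029) = 0.242231.
1 − 2Q = 0.591638, giving −¼ ln(0.591638) = 0.131215.
d = 0.242231 + 0.131215 = 0.373446.

0.373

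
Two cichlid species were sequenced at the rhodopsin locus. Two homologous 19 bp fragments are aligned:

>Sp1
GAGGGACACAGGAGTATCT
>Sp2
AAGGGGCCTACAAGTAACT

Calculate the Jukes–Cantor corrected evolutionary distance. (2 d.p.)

The sequences differ at 7 of 19 sites (1, 6, 8, 9, 11, 12, 17), so p = 7/19 ≈ 0.368421.
d = −(3/4) ln(1 − 4p/3) = −0.75 ln(1 − 0.491228) = −0.75 ln(0.508772)
  = −0.75 × (-0.675755) = 0.506816 substitutions/site.

0.51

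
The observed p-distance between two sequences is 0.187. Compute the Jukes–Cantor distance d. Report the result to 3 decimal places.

0.215

d = −(3/4) ln(1 − 4p/3) = −0.75 ln(1 − 0.249333) = −0.75 ln(0.750667)
  = −0.75 × (-0.286793) = 0.215095 substitutions/site.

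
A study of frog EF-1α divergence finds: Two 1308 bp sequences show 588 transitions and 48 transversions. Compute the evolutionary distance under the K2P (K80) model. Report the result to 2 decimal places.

P = 588/1308 ≈ 0.449541 and Q = 48/1308 ≈ 0.036697.
Under the Kimura two-parameter model, d = −½ ln(1 − 2P − Q) − ¼ ln(1 − 2Q).
1 − 2P − Q = 0.064221, giving −½ ln(0.064221) = 1.372713.
1 − 2Q = 0.926606, giving −¼ ln(0.926606) = 0.019057.
d = 1.372713 + 0.019057 = 1.391770.

1.39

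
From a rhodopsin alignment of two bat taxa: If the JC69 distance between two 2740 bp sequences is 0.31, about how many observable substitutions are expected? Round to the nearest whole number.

Invert JC69: p = (3/4)(1 − e^(−4d/3)) = 0.75 × (1 − e^(-0.413333)) = 0.75 × (1 − 0.661442) = 0.253919.
Expected differing sites = pL ≈ 0.253919 × 2740 = 695.73806 ≈ 696.

696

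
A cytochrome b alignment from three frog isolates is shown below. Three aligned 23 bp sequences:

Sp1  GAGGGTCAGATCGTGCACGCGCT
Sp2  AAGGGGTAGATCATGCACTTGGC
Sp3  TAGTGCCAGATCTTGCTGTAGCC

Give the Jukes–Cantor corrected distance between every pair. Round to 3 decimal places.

d(Sp1,Sp2) = 0.467, d(Sp1,Sp3) = 0.553, d(Sp2,Sp3) = 0.553

Sp1–Sp2: 8/23 sites differ → p ≈ 0.347826, d = −0.75 ln(1 − 0.463768) = 0.467391 ≈ 0.467.
Sp1–Sp3: 9/23 sites differ → p ≈ 0.391304, d = −0.75 ln(1 − 0.521739) = 0.553199 ≈ 0.553.
Sp2–Sp3: 9/23 sites differ → p ≈ 0.391304, d = −0.75 ln(1 − 0.521739) = 0.553199 ≈ 0.553.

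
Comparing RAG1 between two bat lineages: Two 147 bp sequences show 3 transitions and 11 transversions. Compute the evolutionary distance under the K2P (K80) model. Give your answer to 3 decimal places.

0.102

P = 3/147 ≈ 0.020408 and Q = 11/147 ≈ 0.07483.
Under the Kimura two-parameter model, d = −½ ln(1 − 2P − Q) − ¼ ln(1 − 2Q).
1 − 2P − Q = 0.884354, giving −½ ln(0.884354) = 0.061449.
1 − 2Q = 0.85034, giving −¼ ln(0.85034) = 0.040530.
d = 0.061449 + 0.040530 = 0.101979.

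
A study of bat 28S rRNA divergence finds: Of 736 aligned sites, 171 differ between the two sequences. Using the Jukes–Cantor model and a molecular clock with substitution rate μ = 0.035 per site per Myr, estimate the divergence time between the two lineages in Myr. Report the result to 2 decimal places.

3.97

p = 171/736 ≈ 0.232337.
d = −(3/4) ln(1 − 4p/3) = −0.75 ln(1 − 0.309783) = −0.75 ln(0.690217)
  = −0.75 × (-0.370749) = 0.278062 substitutions/site.
Under a molecular clock d = 2μt, so t = d/(2μ) = 0.278062 / (2 × 0.035) = 3.97 Myr.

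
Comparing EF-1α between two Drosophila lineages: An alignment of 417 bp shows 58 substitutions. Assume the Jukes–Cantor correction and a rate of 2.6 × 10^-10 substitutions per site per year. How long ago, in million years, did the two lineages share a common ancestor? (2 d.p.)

p = 58/417 ≈ 0.139089.
d = −(3/4) ln(1 − 4p/3) = −0.75 ln(1 − 0.185452) = −0.75 ln(0.814548)
  = −0.75 × (-0.205122) = 0.153842 substitutions/site.
Under a molecular clock d = 2μt, so t = d/(2μ) = 0.153842 / (2 × 2.6 × 10^-10) = 295.85 million years.

295.85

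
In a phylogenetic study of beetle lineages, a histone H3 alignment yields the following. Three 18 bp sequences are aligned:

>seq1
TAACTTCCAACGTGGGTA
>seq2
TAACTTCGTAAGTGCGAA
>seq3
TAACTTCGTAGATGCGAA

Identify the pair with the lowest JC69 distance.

seq2 and seq3

seq1–seq2: 5/18 differ, p = 0.278, d = 0.347.
seq1–seq3: 6/18 differ, p = 0.333, d = 0.441.
seq2–seq3: 2/18 differ, p = 0.111, d = 0.120.
The smallest distance is between seq2 and seq3.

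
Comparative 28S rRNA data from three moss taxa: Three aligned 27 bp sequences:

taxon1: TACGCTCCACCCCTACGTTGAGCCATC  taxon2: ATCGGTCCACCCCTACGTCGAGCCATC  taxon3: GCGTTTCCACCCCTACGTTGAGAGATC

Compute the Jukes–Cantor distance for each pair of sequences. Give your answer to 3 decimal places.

d(taxon1,taxon2) = 0.165, d(taxon1,taxon3) = 0.318, d(taxon2,taxon3) = 0.377

taxon1–taxon2: 4/27 sites differ → p ≈ 0.148148, d = −0.75 ln(1 − 0.197531) = 0.165047 ≈ 0.165.
taxon1–taxon3: 7/27 sites differ → p ≈ 0.259259, d = −0.75 ln(1 − 0.345679) = 0.318118 ≈ 0.318.
taxon2–taxon3: 8/27 sites differ → p ≈ 0.296296, d = −0.75 ln(1 − 0.395061) = 0.376971 ≈ 0.377.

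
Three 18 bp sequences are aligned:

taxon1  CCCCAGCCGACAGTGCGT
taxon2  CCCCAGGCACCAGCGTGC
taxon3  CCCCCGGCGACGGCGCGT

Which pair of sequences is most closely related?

taxon1 and taxon3

taxon1–taxon2: 6/18 differ, p = 0.333, d = 0.441.
taxon1–taxon3: 4/18 differ, p = 0.222, d = 0.264.
taxon2–taxon3: 6/18 differ, p = 0.333, d = 0.441.
The smallest distance is between taxon1 and taxon3.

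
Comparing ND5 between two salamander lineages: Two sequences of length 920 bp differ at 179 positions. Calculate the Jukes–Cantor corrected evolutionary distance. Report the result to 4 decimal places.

p = 179/920 ≈ 0.194565.
d = −(3/4) ln(1 − 4p/3) = −0.75 ln(1 − 0.25942) = −0.75 ln(0.74058)
  = −0.75 × (-0.300322) = 0.225242 substitutions/site.

0.2252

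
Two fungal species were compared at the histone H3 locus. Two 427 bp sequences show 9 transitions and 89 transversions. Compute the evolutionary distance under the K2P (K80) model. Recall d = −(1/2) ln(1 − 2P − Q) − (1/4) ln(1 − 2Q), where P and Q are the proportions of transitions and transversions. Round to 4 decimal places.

0.2791

P = 9/427 ≈ 0.021077 and Q = 89/427 ≈ 0.208431.
Under the Kimura two-parameter model, d = −½ ln(1 − 2P − Q) − ¼ ln(1 − 2Q).
1 − 2P − Q = 0.749415, giving −½ ln(0.749415) = 0.144231.
1 − 2Q = 0.583138, giving −¼ ln(0.583138) = 0.134833.
d = 0.144231 + 0.134833 = 0.279064.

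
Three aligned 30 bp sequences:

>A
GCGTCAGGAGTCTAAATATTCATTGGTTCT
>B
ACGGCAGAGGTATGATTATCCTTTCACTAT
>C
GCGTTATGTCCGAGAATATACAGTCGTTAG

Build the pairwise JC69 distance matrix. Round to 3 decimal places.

d(A,B) = 0.647, d(A,C) = 0.647, d(B,C) = 1.057

A–B: 13/30 sites differ → p ≈ 0.433333, d = −0.75 ln(1 − 0.577777) = 0.646666 ≈ 0.647.
A–C: 13/30 sites differ → p ≈ 0.433333, d = −0.75 ln(1 − 0.577777) = 0.646666 ≈ 0.647.
B–C: 17/30 sites differ → p ≈ 0.566667, d = −0.75 ln(1 − 0.755556) = 1.056577 ≈ 1.057.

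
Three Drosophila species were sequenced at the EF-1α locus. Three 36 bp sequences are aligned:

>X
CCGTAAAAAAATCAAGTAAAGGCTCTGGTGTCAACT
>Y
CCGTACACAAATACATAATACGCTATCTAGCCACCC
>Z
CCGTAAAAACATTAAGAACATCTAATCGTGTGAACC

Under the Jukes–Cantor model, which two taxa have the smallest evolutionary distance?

X and Z

X–Y: 15/36 differ, p = 0.417, d = 0.608.
X–Z: 12/36 differ, p = 0.333, d = 0.441.
Y–Z: 16/36 differ, p = 0.444, d = 0.673.
The smallest distance is between X and Z.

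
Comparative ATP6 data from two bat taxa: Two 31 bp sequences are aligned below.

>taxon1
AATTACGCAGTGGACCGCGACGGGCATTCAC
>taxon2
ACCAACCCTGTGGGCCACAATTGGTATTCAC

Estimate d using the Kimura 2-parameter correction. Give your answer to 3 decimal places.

Of 31 sites, 6 differences are transitions and 5 are transversions, so P = 6/31 ≈ 0.193548 and Q = 5/31 ≈ 0.16129.
Under the Kimura two-parameter model, d = −½ ln(1 − 2P − Q) − ¼ ln(1 − 2Q).
1 − 2P − Q = 0.451614, giving −½ ln(0.451614) = 0.397464.
1 − 2Q = 0.67742, giving −¼ ln(0.67742) = 0.097366.
d = 0.397464 + 0.097366 = 0.494830.

0.495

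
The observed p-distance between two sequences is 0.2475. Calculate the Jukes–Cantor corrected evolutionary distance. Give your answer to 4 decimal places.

0.3004

d = −(3/4) ln(1 − 4p/3) = −0.75 ln(1 − 0.33) = −0.75 ln(0.67)
  = −0.75 × (-0.400478) = 0.300359 substitutions/site.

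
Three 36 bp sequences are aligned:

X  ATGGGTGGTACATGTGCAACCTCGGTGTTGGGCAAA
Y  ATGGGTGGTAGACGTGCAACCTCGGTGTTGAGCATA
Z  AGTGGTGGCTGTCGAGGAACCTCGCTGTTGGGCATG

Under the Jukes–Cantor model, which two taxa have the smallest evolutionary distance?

X–Y: 4/36 differ, p = 0.111, d = 0.120.
X–Z: 12/36 differ, p = 0.333, d = 0.441.
Y–Z: 10/36 differ, p = 0.278, d = 0.347.
The smallest distance is between X and Y.

X and Y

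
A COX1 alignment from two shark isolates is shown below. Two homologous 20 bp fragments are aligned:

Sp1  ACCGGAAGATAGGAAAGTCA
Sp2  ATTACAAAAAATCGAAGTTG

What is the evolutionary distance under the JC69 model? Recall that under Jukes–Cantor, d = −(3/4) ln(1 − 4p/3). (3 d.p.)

0.991

The sequences differ at 11 of 20 sites, so p = 11/20 = 0.55.
d = −(3/4) ln(1 − 4p/3) = −0.75 ln(1 − 0.733333) = −0.75 ln(0.266667)
  = −0.75 × (-1.321755) = 0.991316 substitutions/site.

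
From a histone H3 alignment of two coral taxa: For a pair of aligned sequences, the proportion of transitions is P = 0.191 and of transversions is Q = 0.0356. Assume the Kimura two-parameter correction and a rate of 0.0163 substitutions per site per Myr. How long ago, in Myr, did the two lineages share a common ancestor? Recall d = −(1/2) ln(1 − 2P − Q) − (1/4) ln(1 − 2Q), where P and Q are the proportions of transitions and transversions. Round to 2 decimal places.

Under the Kimura two-parameter model, d = −½ ln(1 − 2P − Q) − ¼ ln(1 − 2Q).
1 − 2P − Q = 0.5824, giving −½ ln(0.5824) = 0.270299.
1 − 2Q = 0.9288, giving −¼ ln(0.9288) = 0.018465.
d = 0.270299 + 0.018465 = 0.288764.
Under a molecular clock d = 2μt, so t = d/(2μ) = 0.288764 / (2 × 0.0163) = 8.86 Myr.

8.86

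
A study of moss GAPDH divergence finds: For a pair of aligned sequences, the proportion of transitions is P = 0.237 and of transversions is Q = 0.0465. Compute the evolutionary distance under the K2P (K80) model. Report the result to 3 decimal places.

Under the Kimura two-parameter model, d = −½ ln(1 − 2P − Q) − ¼ ln(1 − 2Q).
1 − 2P − Q = 0.4795, giving −½ ln(0.4795) = 0.367506.
1 − 2Q = 0.907, giving −¼ ln(0.907) = 0.024403.
d = 0.367506 + 0.024403 = 0.391909.

0.392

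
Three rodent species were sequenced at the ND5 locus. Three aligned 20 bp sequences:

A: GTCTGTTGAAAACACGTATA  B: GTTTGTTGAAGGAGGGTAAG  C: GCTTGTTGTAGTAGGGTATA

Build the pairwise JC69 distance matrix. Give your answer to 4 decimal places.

d(A,B) = 0.5716, d(A,C) = 0.5716, d(B,C) = 0.3041

A–B: 8/20 sites differ → p = 0.4, d = −0.75 ln(1 − 0.533333) = 0.571605 ≈ 0.5716.
A–C: 8/20 sites differ → p = 0.4, d = −0.75 ln(1 − 0.533333) = 0.571605 ≈ 0.5716.
B–C: 5/20 sites differ → p = 0.25, d = −0.75 ln(1 − 0.333333) = 0.304098 ≈ 0.3041.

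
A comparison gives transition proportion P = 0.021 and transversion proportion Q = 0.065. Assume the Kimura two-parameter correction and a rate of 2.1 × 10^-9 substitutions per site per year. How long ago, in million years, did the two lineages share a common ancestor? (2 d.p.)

21.76

Under the Kimura two-parameter model, d = −½ ln(1 − 2P − Q) − ¼ ln(1 − 2Q).
1 − 2P − Q = 0.893, giving −½ ln(0.893) = 0.056584.
1 − 2Q = 0.87, giving −¼ ln(0.87) = 0.034816.
d = 0.056584 + 0.034816 = 0.091400.
Under a molecular clock d = 2μt, so t = d/(2μ) = 0.091400 / (2 × 2.1 × 10^-9) = 21.76 million years.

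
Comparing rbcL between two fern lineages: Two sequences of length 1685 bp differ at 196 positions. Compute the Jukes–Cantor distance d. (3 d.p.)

p = 196/1685 ≈ 0.11632.
d = −(3/4) ln(1 − 4p/3) = −0.75 ln(1 − 0.155093) = −0.75 ln(0.844907)
  = −0.75 × (-0.168529) = 0.126397 substitutions/site.

0.126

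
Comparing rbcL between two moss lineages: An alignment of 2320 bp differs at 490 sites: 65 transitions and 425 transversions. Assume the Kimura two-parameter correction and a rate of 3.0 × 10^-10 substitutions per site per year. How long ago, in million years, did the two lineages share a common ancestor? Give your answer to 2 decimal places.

417.97

P = 65/2320 ≈ 0.028017 and Q = 425/2320 ≈ 0.18319.
Under the Kimura two-parameter model, d = −½ ln(1 − 2P − Q) − ¼ ln(1 − 2Q).
1 − 2P − Q = 0.760776, giving −½ ln(0.760776) = 0.136708.
1 − 2Q = 0.63362, giving −¼ ln(0.63362) = 0.114076.
d = 0.136708 + 0.114076 = 0.250784.
Under a molecular clock d = 2μt, so t = d/(2μ) = 0.250784 / (2 × 3.0 × 10^-10) = 417.97 million years.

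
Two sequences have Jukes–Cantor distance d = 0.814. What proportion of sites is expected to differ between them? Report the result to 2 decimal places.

p = (3/4)(1 − e^(−4d/3)) = 0.75 × (1 − e^(-1.085333)) = 0.75 × (1 − 0.337789) = 0.496658.

0.50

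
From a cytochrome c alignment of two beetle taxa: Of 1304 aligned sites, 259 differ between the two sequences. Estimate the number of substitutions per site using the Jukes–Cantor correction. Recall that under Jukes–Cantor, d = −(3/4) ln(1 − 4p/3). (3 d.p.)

p = 259/1304 ≈ 0.19862.
d = −(3/4) ln(1 − 4p/3) = −0.75 ln(1 − 0.264827) = −0.75 ln(0.735173)
  = −0.75 × (-0.307649) = 0.230737 substitutions/site.

0.231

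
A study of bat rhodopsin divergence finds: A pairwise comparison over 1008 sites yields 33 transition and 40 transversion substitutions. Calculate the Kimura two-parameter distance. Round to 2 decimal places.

0.08

P = 33/1008 ≈ 0.032738 and Q = 40/1008 ≈ 0.039683.
Under the Kimura two-parameter model, d = −½ ln(1 − 2P − Q) − ¼ ln(1 − 2Q).
1 − 2P − Q = 0.894841, giving −½ ln(0.894841) = 0.055555.
1 − 2Q = 0.920634, giving −¼ ln(0.920634) = 0.020673.
d = 0.055555 + 0.020673 = 0.076228.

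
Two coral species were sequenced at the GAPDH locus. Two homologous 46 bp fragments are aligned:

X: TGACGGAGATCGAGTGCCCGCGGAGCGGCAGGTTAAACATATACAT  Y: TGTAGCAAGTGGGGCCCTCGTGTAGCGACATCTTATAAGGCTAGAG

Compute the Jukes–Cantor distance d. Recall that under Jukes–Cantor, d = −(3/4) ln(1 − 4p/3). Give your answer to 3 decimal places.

The sequences differ at 22 of 46 sites, so p = 22/46 ≈ 0.478261.
d = −(3/4) ln(1 − 4p/3) = −0.75 ln(1 − 0.637681) = −0.75 ln(0.362319)
  = −0.75 × (-1.015230) = 0.761423 substitutions/site.

0.761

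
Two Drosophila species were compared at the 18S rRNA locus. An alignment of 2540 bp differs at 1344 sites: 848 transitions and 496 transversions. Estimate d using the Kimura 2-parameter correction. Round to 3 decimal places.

1.118

P = 848/2540 ≈ 0.333858 and Q = 496/2540 ≈ 0.195276.
Under the Kimura two-parameter model, d = −½ ln(1 − 2P − Q) − ¼ ln(1 − 2Q).
1 − 2P − Q = 0.137008, giving −½ ln(0.137008) = 0.993858.
1 − 2Q = 0.609448, giving −¼ ln(0.609448) = 0.123800.
d = 0.993858 + 0.123800 = 1.117658.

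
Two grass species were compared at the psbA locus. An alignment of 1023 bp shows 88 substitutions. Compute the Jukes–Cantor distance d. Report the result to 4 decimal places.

p = 88/1023 ≈ 0.086022.
d = −(3/4) ln(1 − 4p/3) = −0.75 ln(1 − 0.114696) = −0.75 ln(0.885304)
  = −0.75 × (-0.121824) = 0.091368 substitutions/site.

0.0914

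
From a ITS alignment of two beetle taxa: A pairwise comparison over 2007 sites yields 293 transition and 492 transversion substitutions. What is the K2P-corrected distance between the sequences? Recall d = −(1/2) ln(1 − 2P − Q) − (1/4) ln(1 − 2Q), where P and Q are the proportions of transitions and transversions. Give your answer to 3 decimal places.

P = 293/2007 ≈ 0.145989 and Q = 492/2007 ≈ 0.245142.
Under the Kimura two-parameter model, d = −½ ln(1 − 2P − Q) − ¼ ln(1 − 2Q).
1 − 2P − Q = 0.46288, giving −½ ln(0.46288) = 0.385144.
1 − 2Q = 0.509716, giving −¼ ln(0.509716) = 0.168475.
d = 0.385144 + 0.168475 = 0.553619.

0.554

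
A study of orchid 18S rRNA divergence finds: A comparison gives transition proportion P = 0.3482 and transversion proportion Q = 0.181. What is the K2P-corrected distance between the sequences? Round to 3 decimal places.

Under the Kimura two-parameter model, d = −½ ln(1 − 2P − Q) − ¼ ln(1 − 2Q).
1 − 2P − Q = 0.1226, giving −½ ln(0.1226) = 1.049414.
1 − 2Q = 0.638, giving −¼ ln(0.638) = 0.112354.
d = 1.049414 + 0.112354 = 1.161768.

1.162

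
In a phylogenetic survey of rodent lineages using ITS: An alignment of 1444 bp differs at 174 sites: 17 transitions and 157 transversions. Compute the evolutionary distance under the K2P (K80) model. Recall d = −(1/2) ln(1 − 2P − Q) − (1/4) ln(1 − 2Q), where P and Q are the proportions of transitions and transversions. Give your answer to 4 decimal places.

P = 17/1444 ≈ 0.011773 and Q = 157/1444 ≈ 0.108726.
Under the Kimura two-parameter model, d = −½ ln(1 − 2P − Q) − ¼ ln(1 − 2Q).
1 − 2P − Q = 0.867728, giving −½ ln(0.867728) = 0.070938.
1 − 2Q = 0.782548, giving −¼ ln(0.782548) = 0.061300.
d = 0.070938 + 0.061300 = 0.132238.

0.1322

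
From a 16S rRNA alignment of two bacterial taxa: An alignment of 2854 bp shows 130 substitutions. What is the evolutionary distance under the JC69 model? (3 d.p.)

0.047

p = 130/2854 ≈ 0.04555.
d = −(3/4) ln(1 − 4p/3) = −0.75 ln(1 − 0.060733) = −0.75 ln(0.939267)
  = −0.75 × (-0.062655) = 0.046991 substitutions/site.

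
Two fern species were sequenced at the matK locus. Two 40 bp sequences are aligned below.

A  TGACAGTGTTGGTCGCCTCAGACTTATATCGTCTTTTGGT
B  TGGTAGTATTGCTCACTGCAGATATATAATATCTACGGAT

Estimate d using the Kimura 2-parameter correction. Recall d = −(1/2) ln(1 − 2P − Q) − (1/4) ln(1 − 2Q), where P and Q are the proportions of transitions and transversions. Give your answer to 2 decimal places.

0.61

Of 40 sites, 10 differences are transitions and 6 are transversions, so P = 10/40 = 0.25 and Q = 6/40 = 0.15.
Under the Kimura two-parameter model, d = −½ ln(1 − 2P − Q) − ¼ ln(1 − 2Q).
1 − 2P − Q = 0.35, giving −½ ln(0.35) = 0.524911.
1 − 2Q = 0.7, giving −¼ ln(0.7) = 0.089169.
d = 0.524911 + 0.089169 = 0.614080.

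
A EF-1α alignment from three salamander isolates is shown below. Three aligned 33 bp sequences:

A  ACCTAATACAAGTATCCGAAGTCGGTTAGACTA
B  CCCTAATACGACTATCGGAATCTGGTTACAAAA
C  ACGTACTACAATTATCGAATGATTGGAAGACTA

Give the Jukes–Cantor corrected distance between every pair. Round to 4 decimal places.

d(A,B) = 0.3882, d(A,C) = 0.4408, d(B,C) = 0.6987

A–B: 10/33 sites differ → p ≈ 0.30303, d = −0.75 ln(1 − 0.40404) = 0.388186 ≈ 0.3882.
A–C: 11/33 sites differ → p ≈ 0.333333, d = −0.75 ln(1 − 0.444444) = 0.440839 ≈ 0.4408.
B–C: 15/33 sites differ → p ≈ 0.454545, d = −0.75 ln(1 − 0.60606) = 0.698667 ≈ 0.6987.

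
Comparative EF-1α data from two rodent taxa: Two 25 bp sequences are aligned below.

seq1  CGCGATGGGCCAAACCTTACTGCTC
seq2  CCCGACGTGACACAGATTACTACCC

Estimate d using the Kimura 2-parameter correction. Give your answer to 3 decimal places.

Of 25 sites, 3 differences are transitions and 6 are transversions, so P = 3/25 = 0.12 and Q = 6/25 = 0.24.
Under the Kimura two-parameter model, d = −½ ln(1 − 2P − Q) − ¼ ln(1 − 2Q).
1 − 2P − Q = 0.52, giving −½ ln(0.52) = 0.326963.
1 − 2Q = 0.52, giving −¼ ln(0.52) = 0.163482.
d = 0.326963 + 0.163482 = 0.490445.

0.490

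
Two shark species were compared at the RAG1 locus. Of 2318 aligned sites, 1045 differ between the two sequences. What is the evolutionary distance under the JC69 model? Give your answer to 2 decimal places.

p = 1045/2318 ≈ 0.45082.
d = −(3/4) ln(1 − 4p/3) = −0.75 ln(1 − 0.601093) = −0.75 ln(0.398907)
  = −0.75 × (-0.919027) = 0.689270 substitutions/site.

0.69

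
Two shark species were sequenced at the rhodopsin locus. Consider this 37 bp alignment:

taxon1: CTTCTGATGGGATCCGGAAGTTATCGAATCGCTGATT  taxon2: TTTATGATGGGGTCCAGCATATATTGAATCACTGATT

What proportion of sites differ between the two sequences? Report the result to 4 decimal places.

0.2432

The sequences differ at 9 of 37 positions (sites 1, 4, 12, 16, 18, 20, 21, 25, 31).
p = 9/37 = 0.243243… ≈ 0.2432 (to 4 d.p.).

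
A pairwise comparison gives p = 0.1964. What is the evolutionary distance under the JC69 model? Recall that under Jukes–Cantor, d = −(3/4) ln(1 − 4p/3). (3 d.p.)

d = −(3/4) ln(1 − 4p/3) = −0.75 ln(1 − 0.261867) = −0.75 ln(0.738133)
  = −0.75 × (-0.303631) = 0.227723 substitutions/site.

0.228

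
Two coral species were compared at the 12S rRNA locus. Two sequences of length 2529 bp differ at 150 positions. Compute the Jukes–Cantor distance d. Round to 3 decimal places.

0.062

p = 150/2529 ≈ 0.059312.
d = −(3/4) ln(1 − 4p/3) = −0.75 ln(1 − 0.079083) = −0.75 ln(0.920917)
  = −0.75 × (-0.082385) = 0.061789 substitutions/site.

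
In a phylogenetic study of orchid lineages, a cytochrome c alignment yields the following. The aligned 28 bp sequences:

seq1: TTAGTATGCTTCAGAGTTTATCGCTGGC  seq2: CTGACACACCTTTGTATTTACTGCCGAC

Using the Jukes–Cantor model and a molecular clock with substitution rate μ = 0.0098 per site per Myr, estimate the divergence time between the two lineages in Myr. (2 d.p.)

The sequences differ at 15 of 28 sites, so p = 15/28 ≈ 0.535714.
d = −(3/4) ln(1 − 4p/3) = −0.75 ln(1 − 0.714285) = −0.75 ln(0.285715)
  = −0.75 × (-1.252760) = 0.939570 substitutions/site.
Under a molecular clock d = 2μt, so t = d/(2μ) = 0.939570 / (2 × 0.0098) = 47.94 Myr.

47.94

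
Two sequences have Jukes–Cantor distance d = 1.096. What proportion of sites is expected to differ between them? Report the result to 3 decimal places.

p = (3/4)(1 − e^(−4d/3)) = 0.75 × (1 − e^(-1.461333)) = 0.75 × (1 − 0.231927) = 0.576055.

0.576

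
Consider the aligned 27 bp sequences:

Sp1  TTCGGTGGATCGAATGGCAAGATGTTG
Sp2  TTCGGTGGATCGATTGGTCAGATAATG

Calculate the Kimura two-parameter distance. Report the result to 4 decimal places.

Of 27 sites, 2 differences are transitions and 3 are transversions, so P = 2/27 ≈ 0.074074 and Q = 3/27 ≈ 0.111111.
Under the Kimura two-parameter model, d = −½ ln(1 − 2P − Q) − ¼ ln(1 − 2Q).
1 − 2P − Q = 0.740741, giving −½ ln(0.740741) = 0.150052.
1 − 2Q = 0.777778, giving −¼ ln(0.777778) = 0.062829.
d = 0.150052 + 0.062829 = 0.212881.

0.2129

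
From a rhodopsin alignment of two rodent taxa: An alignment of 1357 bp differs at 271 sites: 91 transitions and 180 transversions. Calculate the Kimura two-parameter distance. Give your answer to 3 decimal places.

P = 91/1357 ≈ 0.06706 and Q = 180/1357 ≈ 0.132646.
Under the Kimura two-parameter model, d = −½ ln(1 − 2P − Q) − ¼ ln(1 − 2Q).
1 − 2P − Q = 0.733234, giving −½ ln(0.733234) = 0.155145.
1 − 2Q = 0.734708, giving −¼ ln(0.734708) = 0.077071.
d = 0.155145 + 0.077071 = 0.232216.

0.232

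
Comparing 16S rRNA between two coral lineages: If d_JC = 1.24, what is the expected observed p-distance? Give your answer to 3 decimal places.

0.606

p = (3/4)(1 − e^(−4d/3)) = 0.75 × (1 − e^(-1.653333)) = 0.75 × (1 − 0.191411) = 0.606442.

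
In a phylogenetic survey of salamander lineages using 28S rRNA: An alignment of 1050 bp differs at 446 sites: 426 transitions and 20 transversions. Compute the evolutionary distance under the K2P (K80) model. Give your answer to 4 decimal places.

P = 426/1050 ≈ 0.405714 and Q = 20/1050 ≈ 0.019048.
Under the Kimura two-parameter model, d = −½ ln(1 − 2P − Q) − ¼ ln(1 − 2Q).
1 − 2P − Q = 0.169524, giving −½ ln(0.169524) = 0.887380.
1 − 2Q = 0.961904, giving −¼ ln(0.961904) = 0.009710.
d = 0.887380 + 0.009710 = 0.897090.

0.8971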